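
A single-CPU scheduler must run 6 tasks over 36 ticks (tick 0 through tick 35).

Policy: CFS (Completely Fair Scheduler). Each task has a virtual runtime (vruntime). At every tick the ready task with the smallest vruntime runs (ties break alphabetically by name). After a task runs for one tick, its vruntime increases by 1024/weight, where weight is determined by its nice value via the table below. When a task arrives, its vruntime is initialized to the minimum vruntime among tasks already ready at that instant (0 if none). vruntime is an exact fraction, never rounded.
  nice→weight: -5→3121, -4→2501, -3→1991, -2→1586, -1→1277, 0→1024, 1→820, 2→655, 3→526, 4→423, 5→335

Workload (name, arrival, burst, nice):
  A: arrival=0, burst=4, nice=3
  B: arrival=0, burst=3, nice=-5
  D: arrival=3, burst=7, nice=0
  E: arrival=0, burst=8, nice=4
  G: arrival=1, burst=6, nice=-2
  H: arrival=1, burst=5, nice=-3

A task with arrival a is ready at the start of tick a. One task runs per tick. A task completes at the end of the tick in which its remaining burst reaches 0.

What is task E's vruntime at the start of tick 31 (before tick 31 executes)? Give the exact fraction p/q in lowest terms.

t=0: vr[A=0 B=0 E=0] → run A
t=1: vr[A=512/263 B=0 E=0 G=0 H=0] → run B
t=2: vr[A=512/263 B=1024/3121 E=0 G=0 H=0] → run E
t=3: vr[A=512/263 B=1024/3121 D=0 E=1024/423 G=0 H=0] → run D
t=4: vr[A=512/263 B=1024/3121 D=1 E=1024/423 G=0 H=0] → run G
t=5: vr[A=512/263 B=1024/3121 D=1 E=1024/423 G=512/793 H=0] → run H
t=6: vr[A=512/263 B=1024/3121 D=1 E=1024/423 G=512/793 H=1024/1991] → run B
t=7: vr[A=512/263 B=2048/3121 D=1 E=1024/423 G=512/793 H=1024/1991] → run H
t=8: vr[A=512/263 B=2048/3121 D=1 E=1024/423 G=512/793 H=2048/1991] → run G
t=9: vr[A=512/263 B=2048/3121 D=1 E=1024/423 G=1024/793 H=2048/1991] → run B
t=10: vr[A=512/263 D=1 E=1024/423 G=1024/793 H=2048/1991] → run D
t=11: vr[A=512/263 D=2 E=1024/423 G=1024/793 H=2048/1991] → run H
t=12: vr[A=512/263 D=2 E=1024/423 G=1024/793 H=3072/1991] → run G
t=13: vr[A=512/263 D=2 E=1024/423 G=1536/793 H=3072/1991] → run H
t=14: vr[A=512/263 D=2 E=1024/423 G=1536/793 H=4096/1991] → run G
t=15: vr[A=512/263 D=2 E=1024/423 G=2048/793 H=4096/1991] → run A
t=16: vr[A=1024/263 D=2 E=1024/423 G=2048/793 H=4096/1991] → run D
t=17: vr[A=1024/263 D=3 E=1024/423 G=2048/793 H=4096/1991] → run H
t=18: vr[A=1024/263 D=3 E=1024/423 G=2048/793] → run E
t=19: vr[A=1024/263 D=3 E=2048/423 G=2048/793] → run G
t=20: vr[A=1024/263 D=3 E=2048/423 G=2560/793] → run D
t=21: vr[A=1024/263 D=4 E=2048/423 G=2560/793] → run G
t=22: vr[A=1024/263 D=4 E=2048/423] → run A
t=23: vr[A=1536/263 D=4 E=2048/423] → run D
t=24: vr[A=1536/263 D=5 E=2048/423] → run E
t=25: vr[A=1536/263 D=5 E=1024/141] → run D
t=26: vr[A=1536/263 D=6 E=1024/141] → run A
t=27: vr[D=6 E=1024/141] → run D
t=28: vr[E=1024/141] → run E
t=29: vr[E=4096/423] → run E
t=30: vr[E=5120/423] → run E
t=31: vr[E=2048/141] → run E
t=32: vr[E=7168/423] → run E
t=33: (idle)
t=34: (idle)
t=35: (idle)

vruntime(E, start of tick 31) = 2048/141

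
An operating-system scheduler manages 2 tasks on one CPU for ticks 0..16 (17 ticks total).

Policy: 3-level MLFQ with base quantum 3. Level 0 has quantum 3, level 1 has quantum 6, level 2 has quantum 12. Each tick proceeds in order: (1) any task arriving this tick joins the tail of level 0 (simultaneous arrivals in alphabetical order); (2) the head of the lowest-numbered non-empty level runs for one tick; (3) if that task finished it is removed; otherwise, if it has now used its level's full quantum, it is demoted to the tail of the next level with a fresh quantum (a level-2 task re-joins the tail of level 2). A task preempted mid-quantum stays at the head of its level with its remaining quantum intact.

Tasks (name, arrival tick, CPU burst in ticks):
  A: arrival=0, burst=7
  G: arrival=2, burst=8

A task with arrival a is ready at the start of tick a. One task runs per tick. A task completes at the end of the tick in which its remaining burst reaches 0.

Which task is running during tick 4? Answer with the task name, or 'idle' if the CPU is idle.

t=0: L0/L1/L2 = A/-/- → run A
t=1: L0/L1/L2 = A/-/- → run A
t=2: L0/L1/L2 = AG/-/- → run A
t=3: L0/L1/L2 = G/A/- → run G
t=4: L0/L1/L2 = G/A/- → run G
t=5: L0/L1/L2 = G/A/- → run G
t=6: L0/L1/L2 = -/AG/- → run A
t=7: L0/L1/L2 = -/AG/- → run A
t=8: L0/L1/L2 = -/AG/- → run A
t=9: L0/L1/L2 = -/AG/- → run A
t=10: L0/L1/L2 = -/G/- → run G
t=11: L0/L1/L2 = -/G/- → run G
t=12: L0/L1/L2 = -/G/- → run G
t=13: L0/L1/L2 = -/G/- → run G
t=14: L0/L1/L2 = -/G/- → run G
t=15: (idle)
t=16: (idle)

running at tick 4 = G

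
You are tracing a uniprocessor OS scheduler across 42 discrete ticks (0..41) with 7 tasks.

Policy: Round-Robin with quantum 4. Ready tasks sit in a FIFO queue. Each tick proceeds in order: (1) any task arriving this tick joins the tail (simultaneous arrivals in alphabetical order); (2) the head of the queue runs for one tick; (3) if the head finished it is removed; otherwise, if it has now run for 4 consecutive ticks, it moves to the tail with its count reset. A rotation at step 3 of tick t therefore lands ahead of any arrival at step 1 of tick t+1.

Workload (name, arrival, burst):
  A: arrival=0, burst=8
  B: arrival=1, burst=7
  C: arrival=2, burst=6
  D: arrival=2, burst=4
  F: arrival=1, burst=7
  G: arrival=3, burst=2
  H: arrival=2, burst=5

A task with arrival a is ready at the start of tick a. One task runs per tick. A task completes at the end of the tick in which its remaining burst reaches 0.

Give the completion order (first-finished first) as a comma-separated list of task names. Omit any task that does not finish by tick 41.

completion order = D, G, A, B, F, C, H

t=0: queue=[A] q_used=0 → run A
t=1: queue=[A,B,F] q_used=1 → run A
t=2: queue=[A,B,F,C,D,H] q_used=2 → run A
t=3: queue=[A,B,F,C,D,H,G] q_used=3 → run A
t=4: queue=[B,F,C,D,H,G,A] q_used=0 → run B
t=5: queue=[B,F,C,D,H,G,A] q_used=1 → run B
t=6: queue=[B,F,C,D,H,G,A] q_used=2 → run B
t=7: queue=[B,F,C,D,H,G,A] q_used=3 → run B
t=8: queue=[F,C,D,H,G,A,B] q_used=0 → run F
t=9: queue=[F,C,D,H,G,A,B] q_used=1 → run F
t=10: queue=[F,C,D,H,G,A,B] q_used=2 → run F
t=11: queue=[F,C,D,H,G,A,B] q_used=3 → run F
t=12: queue=[C,D,H,G,A,B,F] q_used=0 → run C
t=13: queue=[C,D,H,G,A,B,F] q_used=1 → run C
t=14: queue=[C,D,H,G,A,B,F] q_used=2 → run C
t=15: queue=[C,D,H,G,A,B,F] q_used=3 → run C
t=16: queue=[D,H,G,A,B,F,C] q_used=0 → run D
t=17: queue=[D,H,G,A,B,F,C] q_used=1 → run D
t=18: queue=[D,H,G,A,B,F,C] q_used=2 → run D
t=19: queue=[D,H,G,A,B,F,C] q_used=3 → run D
t=20: queue=[H,G,A,B,F,C] q_used=0 → run H
t=21: queue=[H,G,A,B,F,C] q_used=1 → run H
t=22: queue=[H,G,A,B,F,C] q_used=2 → run H
t=23: queue=[H,G,A,B,F,C] q_used=3 → run H
t=24: queue=[G,A,B,F,C,H] q_used=0 → run G
t=25: queue=[G,A,B,F,C,H] q_used=1 → run G
t=26: queue=[A,B,F,C,H] q_used=0 → run A
t=27: queue=[A,B,F,C,H] q_used=1 → run A
t=28: queue=[A,B,F,C,H] q_used=2 → run A
t=29: queue=[A,B,F,C,H] q_used=3 → run A
t=30: queue=[B,F,C,H] q_used=0 → run B
t=31: queue=[B,F,C,H] q_used=1 → run B
t=32: queue=[B,F,C,H] q_used=2 → run B
t=33: queue=[F,C,H] q_used=0 → run F
t=34: queue=[F,C,H] q_used=1 → run F
t=35: queue=[F,C,H] q_used=2 → run F
t=36: queue=[C,H] q_used=0 → run C
t=37: queue=[C,H] q_used=1 → run C
t=38: queue=[H] q_used=0 → run H
t=39: (idle)
t=40: (idle)
t=41: (idle)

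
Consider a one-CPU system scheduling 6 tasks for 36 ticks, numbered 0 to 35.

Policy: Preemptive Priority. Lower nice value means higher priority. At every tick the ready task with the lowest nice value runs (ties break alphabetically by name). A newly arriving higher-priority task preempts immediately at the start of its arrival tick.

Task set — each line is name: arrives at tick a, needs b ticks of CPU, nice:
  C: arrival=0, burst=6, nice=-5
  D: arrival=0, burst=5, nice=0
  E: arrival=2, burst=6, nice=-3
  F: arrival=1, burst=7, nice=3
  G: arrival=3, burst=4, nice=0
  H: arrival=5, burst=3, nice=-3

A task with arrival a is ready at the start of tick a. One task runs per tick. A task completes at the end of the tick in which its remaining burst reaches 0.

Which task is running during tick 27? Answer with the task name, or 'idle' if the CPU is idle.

running at tick 27 = F

t=0: ready={C,D} → run C
t=1: ready={C,D,F} → run C
t=2: ready={C,D,E,F} → run C
t=3: ready={C,D,E,F,G} → run C
t=4: ready={C,D,E,F,G} → run C
t=5: ready={C,D,E,F,G,H} → run C
t=6: ready={D,E,F,G,H} → run E
t=7: ready={D,E,F,G,H} → run E
t=8: ready={D,E,F,G,H} → run E
t=9: ready={D,E,F,G,H} → run E
t=10: ready={D,E,F,G,H} → run E
t=11: ready={D,E,F,G,H} → run E
t=12: ready={D,F,G,H} → run H
t=13: ready={D,F,G,H} → run H
t=14: ready={D,F,G,H} → run H
t=15: ready={D,F,G} → run D
t=16: ready={D,F,G} → run D
t=17: ready={D,F,G} → run D
t=18: ready={D,F,G} → run D
t=19: ready={D,F,G} → run D
t=20: ready={F,G} → run G
t=21: ready={F,G} → run G
t=22: ready={F,G} → run G
t=23: ready={F,G} → run G
t=24: ready={F} → run F
t=25: ready={F} → run F
t=26: ready={F} → run F
t=27: ready={F} → run F
t=28: ready={F} → run F
t=29: ready={F} → run F
t=30: ready={F} → run F
t=31: (idle)
t=32: (idle)
t=33: (idle)
t=34: (idle)
t=35: (idle)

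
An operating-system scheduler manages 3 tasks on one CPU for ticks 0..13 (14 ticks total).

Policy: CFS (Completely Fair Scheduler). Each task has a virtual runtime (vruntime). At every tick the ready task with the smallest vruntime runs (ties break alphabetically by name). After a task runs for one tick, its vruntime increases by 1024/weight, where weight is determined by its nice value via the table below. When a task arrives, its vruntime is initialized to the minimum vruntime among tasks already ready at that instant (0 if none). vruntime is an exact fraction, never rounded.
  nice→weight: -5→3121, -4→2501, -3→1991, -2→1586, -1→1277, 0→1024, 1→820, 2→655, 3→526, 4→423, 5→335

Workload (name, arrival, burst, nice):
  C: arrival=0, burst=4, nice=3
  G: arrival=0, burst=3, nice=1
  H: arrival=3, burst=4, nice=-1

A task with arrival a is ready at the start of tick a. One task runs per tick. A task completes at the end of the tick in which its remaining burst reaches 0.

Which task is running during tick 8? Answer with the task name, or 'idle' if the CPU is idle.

running at tick 8 = C

t=0: vr[C=0 G=0] → run C
t=1: vr[C=512/263 G=0] → run G
t=2: vr[C=512/263 G=256/205] → run G
t=3: vr[C=512/263 G=512/205 H=512/263] → run C
t=4: vr[C=1024/263 G=512/205 H=512/263] → run H
t=5: vr[C=1024/263 G=512/205 H=923136/335851] → run G
t=6: vr[C=1024/263 H=923136/335851] → run H
t=7: vr[C=1024/263 H=1192448/335851] → run H
t=8: vr[C=1024/263 H=1461760/335851] → run C
t=9: vr[C=1536/263 H=1461760/335851] → run H
t=10: vr[C=1536/263] → run C
t=11: (idle)
t=12: (idle)
t=13: (idle)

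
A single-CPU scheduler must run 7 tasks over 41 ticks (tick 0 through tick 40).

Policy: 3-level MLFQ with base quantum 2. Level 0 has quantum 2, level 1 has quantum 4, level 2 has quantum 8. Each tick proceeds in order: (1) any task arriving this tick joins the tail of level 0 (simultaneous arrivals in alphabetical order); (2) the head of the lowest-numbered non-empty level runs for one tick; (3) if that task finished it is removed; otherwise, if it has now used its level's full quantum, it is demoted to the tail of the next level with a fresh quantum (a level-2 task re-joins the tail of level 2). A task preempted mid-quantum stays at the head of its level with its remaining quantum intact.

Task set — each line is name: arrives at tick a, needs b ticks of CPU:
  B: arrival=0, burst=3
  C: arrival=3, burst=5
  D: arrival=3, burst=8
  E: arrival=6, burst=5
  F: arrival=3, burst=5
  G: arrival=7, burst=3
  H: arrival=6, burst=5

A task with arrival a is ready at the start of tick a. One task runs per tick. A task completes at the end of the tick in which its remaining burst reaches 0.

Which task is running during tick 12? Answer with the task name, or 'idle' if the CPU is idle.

running at tick 12 = H

t=0: L0/L1/L2 = B/-/- → run B
t=1: L0/L1/L2 = B/-/- → run B
t=2: L0/L1/L2 = -/B/- → run B
t=3: L0/L1/L2 = CDF/-/- → run C
t=4: L0/L1/L2 = CDF/-/- → run C
t=5: L0/L1/L2 = DF/C/- → run D
t=6: L0/L1/L2 = DFEH/C/- → run D
t=7: L0/L1/L2 = FEHG/CD/- → run F
t=8: L0/L1/L2 = FEHG/CD/- → run F
t=9: L0/L1/L2 = EHG/CDF/- → run E
t=10: L0/L1/L2 = EHG/CDF/- → run E
t=11: L0/L1/L2 = HG/CDFE/- → run H
t=12: L0/L1/L2 = HG/CDFE/- → run H
t=13: L0/L1/L2 = G/CDFEH/- → run G
t=14: L0/L1/L2 = G/CDFEH/- → run G
t=15: L0/L1/L2 = -/CDFEHG/- → run C
t=16: L0/L1/L2 = -/CDFEHG/- → run C
t=17: L0/L1/L2 = -/CDFEHG/- → run C
t=18: L0/L1/L2 = -/DFEHG/- → run D
t=19: L0/L1/L2 = -/DFEHG/- → run D
t=20: L0/L1/L2 = -/DFEHG/- → run D
t=21: L0/L1/L2 = -/DFEHG/- → run D
t=22: L0/L1/L2 = -/FEHG/D → run F
t=23: L0/L1/L2 = -/FEHG/D → run F
t=24: L0/L1/L2 = -/FEHG/D → run F
t=25: L0/L1/L2 = -/EHG/D → run E
t=26: L0/L1/L2 = -/EHG/D → run E
t=27: L0/L1/L2 = -/EHG/D → run E
t=28: L0/L1/L2 = -/HG/D → run H
t=29: L0/L1/L2 = -/HG/D → run H
t=30: L0/L1/L2 = -/HG/D → run H
t=31: L0/L1/L2 = -/G/D → run G
t=32: L0/L1/L2 = -/-/D → run D
t=33: L0/L1/L2 = -/-/D → run D
t=34: (idle)
t=35: (idle)
t=36: (idle)
t=37: (idle)
t=38: (idle)
t=39: (idle)
t=40: (idle)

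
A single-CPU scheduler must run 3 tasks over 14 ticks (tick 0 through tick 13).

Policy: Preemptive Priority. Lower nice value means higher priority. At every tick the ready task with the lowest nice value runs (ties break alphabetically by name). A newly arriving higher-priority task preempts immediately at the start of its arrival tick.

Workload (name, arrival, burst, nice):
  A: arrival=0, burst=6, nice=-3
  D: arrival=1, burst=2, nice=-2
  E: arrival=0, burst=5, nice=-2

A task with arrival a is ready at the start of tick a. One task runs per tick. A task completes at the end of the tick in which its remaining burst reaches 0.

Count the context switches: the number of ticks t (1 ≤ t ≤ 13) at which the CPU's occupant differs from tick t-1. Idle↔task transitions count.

context switches = 3

t=0: ready={A,E} → run A
t=1: ready={A,D,E} → run A
t=2: ready={A,D,E} → run A
t=3: ready={A,D,E} → run A
t=4: ready={A,D,E} → run A
t=5: ready={A,D,E} → run A
t=6: ready={D,E} → run D
t=7: ready={D,E} → run D
t=8: ready={E} → run E
t=9: ready={E} → run E
t=10: ready={E} → run E
t=11: ready={E} → run E
t=12: ready={E} → run E
t=13: (idle)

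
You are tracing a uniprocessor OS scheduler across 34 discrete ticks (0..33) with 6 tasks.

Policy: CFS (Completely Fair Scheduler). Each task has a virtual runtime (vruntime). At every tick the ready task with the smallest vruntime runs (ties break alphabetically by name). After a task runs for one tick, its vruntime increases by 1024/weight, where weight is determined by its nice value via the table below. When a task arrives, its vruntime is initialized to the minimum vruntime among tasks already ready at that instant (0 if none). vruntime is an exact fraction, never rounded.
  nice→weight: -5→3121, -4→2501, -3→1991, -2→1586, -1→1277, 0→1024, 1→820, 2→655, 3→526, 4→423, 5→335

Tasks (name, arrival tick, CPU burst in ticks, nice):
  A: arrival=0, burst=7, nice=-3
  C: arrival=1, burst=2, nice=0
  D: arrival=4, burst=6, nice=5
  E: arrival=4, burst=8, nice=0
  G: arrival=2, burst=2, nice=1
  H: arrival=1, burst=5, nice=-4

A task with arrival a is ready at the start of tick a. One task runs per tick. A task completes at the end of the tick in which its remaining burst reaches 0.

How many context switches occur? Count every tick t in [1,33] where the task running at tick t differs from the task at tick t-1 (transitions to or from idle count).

t=0: vr[A=0] → run A
t=1: vr[A=1024/1991 C=1024/1991 H=1024/1991] → run A
t=2: vr[A=2048/1991 C=1024/1991 G=1024/1991 H=1024/1991] → run C
t=3: vr[A=2048/1991 C=3015/1991 G=1024/1991 H=1024/1991] → run G
t=4: vr[A=2048/1991 C=3015/1991 D=1024/1991 E=1024/1991 G=719616/408155 H=1024/1991] → run D
t=5: vr[A=2048/1991 C=3015/1991 D=2381824/666985 E=1024/1991 G=719616/408155 H=1024/1991] → run E
t=6: vr[A=2048/1991 C=3015/1991 D=2381824/666985 E=3015/1991 G=719616/408155 H=1024/1991] → run H
t=7: vr[A=2048/1991 C=3015/1991 D=2381824/666985 E=3015/1991 G=719616/408155 H=4599808/4979491] → run H
t=8: vr[A=2048/1991 C=3015/1991 D=2381824/666985 E=3015/1991 G=719616/408155 H=6638592/4979491] → run A
t=9: vr[A=3072/1991 C=3015/1991 D=2381824/666985 E=3015/1991 G=719616/408155 H=6638592/4979491] → run H
t=10: vr[A=3072/1991 C=3015/1991 D=2381824/666985 E=3015/1991 G=719616/408155 H=8677376/4979491] → run C
t=11: vr[A=3072/1991 D=2381824/666985 E=3015/1991 G=719616/408155 H=8677376/4979491] → run E
t=12: vr[A=3072/1991 D=2381824/666985 E=5006/1991 G=719616/408155 H=8677376/4979491] → run A
t=13: vr[A=4096/1991 D=2381824/666985 E=5006/1991 G=719616/408155 H=8677376/4979491] → run H
t=14: vr[A=4096/1991 D=2381824/666985 E=5006/1991 G=719616/408155 H=10716160/4979491] → run G
t=15: vr[A=4096/1991 D=2381824/666985 E=5006/1991 H=10716160/4979491] → run A
t=16: vr[A=5120/1991 D=2381824/666985 E=5006/1991 H=10716160/4979491] → run H
t=17: vr[A=5120/1991 D=2381824/666985 E=5006/1991] → run E
t=18: vr[A=5120/1991 D=2381824/666985 E=6997/1991] → run A
t=19: vr[A=6144/1991 D=2381824/666985 E=6997/1991] → run A
t=20: vr[D=2381824/666985 E=6997/1991] → run E
t=21: vr[D=2381824/666985 E=8988/1991] → run D
t=22: vr[D=4420608/666985 E=8988/1991] → run E
t=23: vr[D=4420608/666985 E=10979/1991] → run E
t=24: vr[D=4420608/666985 E=12970/1991] → run E
t=25: vr[D=4420608/666985 E=14961/1991] → run D
t=26: vr[D=6459392/666985 E=14961/1991] → run E
t=27: vr[D=6459392/666985] → run D
t=28: vr[D=8498176/666985] → run D
t=29: vr[D=2107392/133397] → run D
t=30: (idle)
t=31: (idle)
t=32: (idle)
t=33: (idle)

context switches = 23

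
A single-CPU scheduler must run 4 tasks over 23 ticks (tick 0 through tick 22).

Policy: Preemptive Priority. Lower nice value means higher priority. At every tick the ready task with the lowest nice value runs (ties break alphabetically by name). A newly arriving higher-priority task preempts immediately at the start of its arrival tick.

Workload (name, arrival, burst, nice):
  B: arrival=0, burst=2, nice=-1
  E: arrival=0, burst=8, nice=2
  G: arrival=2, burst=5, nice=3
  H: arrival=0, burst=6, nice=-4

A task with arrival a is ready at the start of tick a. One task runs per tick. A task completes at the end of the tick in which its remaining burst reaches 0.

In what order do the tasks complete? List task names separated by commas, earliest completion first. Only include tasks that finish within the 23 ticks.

completion order = H, B, E, G

t=0: ready={B,E,H} → run H
t=1: ready={B,E,H} → run H
t=2: ready={B,E,G,H} → run H
t=3: ready={B,E,G,H} → run H
t=4: ready={B,E,G,H} → run H
t=5: ready={B,E,G,H} → run H
t=6: ready={B,E,G} → run B
t=7: ready={B,E,G} → run B
t=8: ready={E,G} → run E
t=9: ready={E,G} → run E
t=10: ready={E,G} → run E
t=11: ready={E,G} → run E
t=12: ready={E,G} → run E
t=13: ready={E,G} → run E
t=14: ready={E,G} → run E
t=15: ready={E,G} → run E
t=16: ready={G} → run G
t=17: ready={G} → run G
t=18: ready={G} → run G
t=19: ready={G} → run G
t=20: ready={G} → run G
t=21: (idle)
t=22: (idle)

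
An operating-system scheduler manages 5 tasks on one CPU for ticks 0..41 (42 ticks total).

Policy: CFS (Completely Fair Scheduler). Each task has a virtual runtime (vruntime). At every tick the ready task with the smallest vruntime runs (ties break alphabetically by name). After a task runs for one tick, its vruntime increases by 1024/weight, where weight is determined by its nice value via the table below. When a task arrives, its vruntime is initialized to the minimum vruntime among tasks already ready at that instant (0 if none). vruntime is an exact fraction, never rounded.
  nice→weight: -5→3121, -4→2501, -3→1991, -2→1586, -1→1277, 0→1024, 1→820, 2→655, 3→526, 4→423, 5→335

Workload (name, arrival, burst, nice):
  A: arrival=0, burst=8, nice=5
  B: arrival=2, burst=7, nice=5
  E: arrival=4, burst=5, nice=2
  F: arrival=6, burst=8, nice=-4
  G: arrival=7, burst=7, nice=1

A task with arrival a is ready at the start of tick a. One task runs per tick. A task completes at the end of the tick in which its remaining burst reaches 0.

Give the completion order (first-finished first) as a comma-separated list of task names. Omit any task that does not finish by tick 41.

t=0: vr[A=0] → run A
t=1: vr[A=1024/335] → run A
t=2: vr[A=2048/335 B=2048/335] → run A
t=3: vr[A=3072/335 B=2048/335] → run B
t=4: vr[A=3072/335 B=3072/335 E=3072/335] → run A
t=5: vr[A=4096/335 B=3072/335 E=3072/335] → run B
t=6: vr[A=4096/335 B=4096/335 E=3072/335 F=3072/335] → run E
t=7: vr[A=4096/335 B=4096/335 E=94208/8777 F=3072/335 G=3072/335] → run F
t=8: vr[A=4096/335 B=4096/335 E=94208/8777 F=8026112/837835 G=3072/335] → run G
t=9: vr[A=4096/335 B=4096/335 E=94208/8777 F=8026112/837835 G=143104/13735] → run F
t=10: vr[A=4096/335 B=4096/335 E=94208/8777 F=8369152/837835 G=143104/13735] → run F
t=11: vr[A=4096/335 B=4096/335 E=94208/8777 F=8712192/837835 G=143104/13735] → run F
t=12: vr[A=4096/335 B=4096/335 E=94208/8777 F=9055232/837835 G=143104/13735] → run G
t=13: vr[A=4096/335 B=4096/335 E=94208/8777 F=9055232/837835 G=160256/13735] → run E
t=14: vr[A=4096/335 B=4096/335 E=539648/43885 F=9055232/837835 G=160256/13735] → run F
t=15: vr[A=4096/335 B=4096/335 E=539648/43885 F=9398272/837835 G=160256/13735] → run F
t=16: vr[A=4096/335 B=4096/335 E=539648/43885 F=9741312/837835 G=160256/13735] → run F
t=17: vr[A=4096/335 B=4096/335 E=539648/43885 F=10084352/837835 G=160256/13735] → run G
t=18: vr[A=4096/335 B=4096/335 E=539648/43885 F=10084352/837835 G=177408/13735] → run F
t=19: vr[A=4096/335 B=4096/335 E=539648/43885 G=177408/13735] → run A
t=20: vr[A=1024/67 B=4096/335 E=539648/43885 G=177408/13735] → run B
t=21: vr[A=1024/67 B=1024/67 E=539648/43885 G=177408/13735] → run E
t=22: vr[A=1024/67 B=1024/67 E=608256/43885 G=177408/13735] → run G
t=23: vr[A=1024/67 B=1024/67 E=608256/43885 G=38912/2747] → run E
t=24: vr[A=1024/67 B=1024/67 E=676864/43885 G=38912/2747] → run G
t=25: vr[A=1024/67 B=1024/67 E=676864/43885 G=211712/13735] → run A
t=26: vr[A=6144/335 B=1024/67 E=676864/43885 G=211712/13735] → run B
t=27: vr[A=6144/335 B=6144/335 E=676864/43885 G=211712/13735] → run G
t=28: vr[A=6144/335 B=6144/335 E=676864/43885 G=228864/13735] → run E
t=29: vr[A=6144/335 B=6144/335 G=228864/13735] → run G
t=30: vr[A=6144/335 B=6144/335] → run A
t=31: vr[A=7168/335 B=6144/335] → run B
t=32: vr[A=7168/335 B=7168/335] → run A
t=33: vr[B=7168/335] → run B
t=34: vr[B=8192/335] → run B
t=35: (idle)
t=36: (idle)
t=37: (idle)
t=38: (idle)
t=39: (idle)
t=40: (idle)
t=41: (idle)

completion order = F, E, G, A, B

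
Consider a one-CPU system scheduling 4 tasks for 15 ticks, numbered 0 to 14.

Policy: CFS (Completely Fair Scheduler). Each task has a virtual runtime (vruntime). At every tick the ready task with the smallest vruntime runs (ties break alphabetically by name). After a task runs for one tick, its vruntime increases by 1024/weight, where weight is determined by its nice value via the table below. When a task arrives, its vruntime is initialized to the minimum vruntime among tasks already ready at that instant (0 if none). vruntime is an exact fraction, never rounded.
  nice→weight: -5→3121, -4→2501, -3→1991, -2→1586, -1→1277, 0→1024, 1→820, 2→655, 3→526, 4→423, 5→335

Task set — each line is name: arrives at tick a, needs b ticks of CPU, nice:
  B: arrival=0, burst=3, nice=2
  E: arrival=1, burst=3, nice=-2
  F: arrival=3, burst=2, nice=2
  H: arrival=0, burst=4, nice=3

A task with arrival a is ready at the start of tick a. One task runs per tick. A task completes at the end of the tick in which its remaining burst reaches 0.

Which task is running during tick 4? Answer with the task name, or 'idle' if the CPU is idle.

t=0: vr[B=0 H=0] → run B
t=1: vr[B=1024/655 E=0 H=0] → run E
t=2: vr[B=1024/655 E=512/793 H=0] → run H
t=3: vr[B=1024/655 E=512/793 F=512/793 H=512/263] → run E
t=4: vr[B=1024/655 E=1024/793 F=512/793 H=512/263] → run F
t=5: vr[B=1024/655 E=1024/793 F=1147392/519415 H=512/263] → run E
t=6: vr[B=1024/655 F=1147392/519415 H=512/263] → run B
t=7: vr[B=2048/655 F=1147392/519415 H=512/263] → run H
t=8: vr[B=2048/655 F=1147392/519415 H=1024/263] → run F
t=9: vr[B=2048/655 H=1024/263] → run B
t=10: vr[H=1024/263] → run H
t=11: vr[H=1536/263] → run H
t=12: (idle)
t=13: (idle)
t=14: (idle)

running at tick 4 = F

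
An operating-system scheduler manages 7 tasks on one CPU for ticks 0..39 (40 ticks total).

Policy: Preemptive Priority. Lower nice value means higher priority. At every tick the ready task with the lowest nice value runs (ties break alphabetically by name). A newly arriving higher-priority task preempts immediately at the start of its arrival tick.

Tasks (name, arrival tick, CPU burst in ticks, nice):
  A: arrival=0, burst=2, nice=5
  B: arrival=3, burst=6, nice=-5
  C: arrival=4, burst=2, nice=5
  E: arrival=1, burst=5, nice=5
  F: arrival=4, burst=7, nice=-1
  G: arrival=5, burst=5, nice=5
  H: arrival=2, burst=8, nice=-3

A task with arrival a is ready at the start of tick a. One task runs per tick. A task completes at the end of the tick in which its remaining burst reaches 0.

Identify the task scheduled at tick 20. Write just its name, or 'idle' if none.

t=0: ready={A} → run A
t=1: ready={A,E} → run A
t=2: ready={E,H} → run H
t=3: ready={B,E,H} → run B
t=4: ready={B,C,E,F,H} → run B
t=5: ready={B,C,E,F,G,H} → run B
t=6: ready={B,C,E,F,G,H} → run B
t=7: ready={B,C,E,F,G,H} → run B
t=8: ready={B,C,E,F,G,H} → run B
t=9: ready={C,E,F,G,H} → run H
t=10: ready={C,E,F,G,H} → run H
t=11: ready={C,E,F,G,H} → run H
t=12: ready={C,E,F,G,H} → run H
t=13: ready={C,E,F,G,H} → run H
t=14: ready={C,E,F,G,H} → run H
t=15: ready={C,E,F,G,H} → run H
t=16: ready={C,E,F,G} → run F
t=17: ready={C,E,F,G} → run F
t=18: ready={C,E,F,G} → run F
t=19: ready={C,E,F,G} → run F
t=20: ready={C,E,F,G} → run F
t=21: ready={C,E,F,G} → run F
t=22: ready={C,E,F,G} → run F
t=23: ready={C,E,G} → run C
t=24: ready={C,E,G} → run C
t=25: ready={E,G} → run E
t=26: ready={E,G} → run E
t=27: ready={E,G} → run E
t=28: ready={E,G} → run E
t=29: ready={E,G} → run E
t=30: ready={G} → run G
t=31: ready={G} → run G
t=32: ready={G} → run G
t=33: ready={G} → run G
t=34: ready={G} → run G
t=35: (idle)
t=36: (idle)
t=37: (idle)
t=38: (idle)
t=39: (idle)

running at tick 20 = F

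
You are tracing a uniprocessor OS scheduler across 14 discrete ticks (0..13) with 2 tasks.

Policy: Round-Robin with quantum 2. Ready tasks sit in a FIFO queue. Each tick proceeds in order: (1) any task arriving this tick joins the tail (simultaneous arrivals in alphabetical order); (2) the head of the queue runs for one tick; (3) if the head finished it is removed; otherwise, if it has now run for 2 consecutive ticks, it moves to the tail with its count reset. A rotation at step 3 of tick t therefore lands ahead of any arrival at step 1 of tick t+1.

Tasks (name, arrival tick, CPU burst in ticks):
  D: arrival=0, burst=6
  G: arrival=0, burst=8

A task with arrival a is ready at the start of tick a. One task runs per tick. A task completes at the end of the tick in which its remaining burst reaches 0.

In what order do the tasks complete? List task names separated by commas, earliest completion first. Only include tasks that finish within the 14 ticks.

completion order = D, G

t=0: queue=[D,G] q_used=0 → run D
t=1: queue=[D,G] q_used=1 → run D
t=2: queue=[G,D] q_used=0 → run G
t=3: queue=[G,D] q_used=1 → run G
t=4: queue=[D,G] q_used=0 → run D
t=5: queue=[D,G] q_used=1 → run D
t=6: queue=[G,D] q_used=0 → run G
t=7: queue=[G,D] q_used=1 → run G
t=8: queue=[D,G] q_used=0 → run D
t=9: queue=[D,G] q_used=1 → run D
t=10: queue=[G] q_used=0 → run G
t=11: queue=[G] q_used=1 → run G
t=12: queue=[G] q_used=0 → run G
t=13: queue=[G] q_used=1 → run G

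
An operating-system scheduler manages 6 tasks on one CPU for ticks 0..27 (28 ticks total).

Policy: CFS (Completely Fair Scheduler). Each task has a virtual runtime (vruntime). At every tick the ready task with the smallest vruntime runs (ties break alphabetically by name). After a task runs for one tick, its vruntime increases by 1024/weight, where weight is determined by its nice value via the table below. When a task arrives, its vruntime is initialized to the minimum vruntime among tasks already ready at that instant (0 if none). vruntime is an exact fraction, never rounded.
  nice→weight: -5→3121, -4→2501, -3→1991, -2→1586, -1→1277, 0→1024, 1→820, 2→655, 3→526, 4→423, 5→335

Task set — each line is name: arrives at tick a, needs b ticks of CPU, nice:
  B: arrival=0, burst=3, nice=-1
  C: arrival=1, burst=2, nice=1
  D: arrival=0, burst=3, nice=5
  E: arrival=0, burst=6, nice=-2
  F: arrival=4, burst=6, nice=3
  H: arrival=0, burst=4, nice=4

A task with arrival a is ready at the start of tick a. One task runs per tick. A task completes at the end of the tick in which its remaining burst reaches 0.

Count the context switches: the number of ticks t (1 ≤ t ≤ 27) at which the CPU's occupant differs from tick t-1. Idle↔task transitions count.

t=0: vr[B=0 D=0 E=0 H=0] → run B
t=1: vr[B=1024/1277 C=0 D=0 E=0 H=0] → run C
t=2: vr[B=1024/1277 C=256/205 D=0 E=0 H=0] → run D
t=3: vr[B=1024/1277 C=256/205 D=1024/335 E=0 H=0] → run E
t=4: vr[B=1024/1277 C=256/205 D=1024/335 E=512/793 F=0 H=0] → run F
t=5: vr[B=1024/1277 C=256/205 D=1024/335 E=512/793 F=512/263 H=0] → run H
t=6: vr[B=1024/1277 C=256/205 D=1024/335 E=512/793 F=512/263 H=1024/423] → run E
t=7: vr[B=1024/1277 C=256/205 D=1024/335 E=1024/793 F=512/263 H=1024/423] → run B
t=8: vr[B=2048/1277 C=256/205 D=1024/335 E=1024/793 F=512/263 H=1024/423] → run C
t=9: vr[B=2048/1277 D=1024/335 E=1024/793 F=512/263 H=1024/423] → run E
t=10: vr[B=2048/1277 D=1024/335 E=1536/793 F=512/263 H=1024/423] → run B
t=11: vr[D=1024/335 E=1536/793 F=512/263 H=1024/423] → run E
t=12: vr[D=1024/335 E=2048/793 F=512/263 H=1024/423] → run F
t=13: vr[D=1024/335 E=2048/793 F=1024/263 H=1024/423] → run H
t=14: vr[D=1024/335 E=2048/793 F=1024/263 H=2048/423] → run E
t=15: vr[D=1024/335 E=2560/793 F=1024/263 H=2048/423] → run D
t=16: vr[D=2048/335 E=2560/793 F=1024/263 H=2048/423] → run E
t=17: vr[D=2048/335 F=1024/263 H=2048/423] → run F
t=18: vr[D=2048/335 F=1536/263 H=2048/423] → run H
t=19: vr[D=2048/335 F=1536/263 H=1024/141] → run F
t=20: vr[D=2048/335 F=2048/263 H=1024/141] → run D
t=21: vr[F=2048/263 H=1024/141] → run H
t=22: vr[F=2048/263] → run F
t=23: vr[F=2560/263] → run F
t=24: (idle)
t=25: (idle)
t=26: (idle)
t=27: (idle)

context switches = 23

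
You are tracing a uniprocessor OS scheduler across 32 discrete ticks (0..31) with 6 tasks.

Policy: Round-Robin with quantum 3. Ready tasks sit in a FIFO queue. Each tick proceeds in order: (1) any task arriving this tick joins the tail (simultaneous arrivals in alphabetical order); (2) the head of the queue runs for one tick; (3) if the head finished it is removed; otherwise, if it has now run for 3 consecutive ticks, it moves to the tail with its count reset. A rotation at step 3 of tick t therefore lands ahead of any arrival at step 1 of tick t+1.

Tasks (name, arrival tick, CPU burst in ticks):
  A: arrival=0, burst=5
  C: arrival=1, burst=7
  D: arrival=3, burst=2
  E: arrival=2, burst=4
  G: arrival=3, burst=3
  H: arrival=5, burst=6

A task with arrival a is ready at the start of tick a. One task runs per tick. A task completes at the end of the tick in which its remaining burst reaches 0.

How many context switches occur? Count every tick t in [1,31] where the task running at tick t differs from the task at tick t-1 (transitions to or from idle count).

t=0: queue=[A] q_used=0 → run A
t=1: queue=[A,C] q_used=1 → run A
t=2: queue=[A,C,E] q_used=2 → run A
t=3: queue=[C,E,A,D,G] q_used=0 → run C
t=4: queue=[C,E,A,D,G] q_used=1 → run C
t=5: queue=[C,E,A,D,G,H] q_used=2 → run C
t=6: queue=[E,A,D,G,H,C] q_used=0 → run E
t=7: queue=[E,A,D,G,H,C] q_used=1 → run E
t=8: queue=[E,A,D,G,H,C] q_used=2 → run E
t=9: queue=[A,D,G,H,C,E] q_used=0 → run A
t=10: queue=[A,D,G,H,C,E] q_used=1 → run A
t=11: queue=[D,G,H,C,E] q_used=0 → run D
t=12: queue=[D,G,H,C,E] q_used=1 → run D
t=13: queue=[G,H,C,E] q_used=0 → run G
t=14: queue=[G,H,C,E] q_used=1 → run G
t=15: queue=[G,H,C,E] q_used=2 → run G
t=16: queue=[H,C,E] q_used=0 → run H
t=17: queue=[H,C,E] q_used=1 → run H
t=18: queue=[H,C,E] q_used=2 → run H
t=19: queue=[C,E,H] q_used=0 → run C
t=20: queue=[C,E,H] q_used=1 → run C
t=21: queue=[C,E,H] q_used=2 → run C
t=22: queue=[E,H,C] q_used=0 → run E
t=23: queue=[H,C] q_used=0 → run H
t=24: queue=[H,C] q_used=1 → run H
t=25: queue=[H,C] q_used=2 → run H
t=26: queue=[C] q_used=0 → run C
t=27: (idle)
t=28: (idle)
t=29: (idle)
t=30: (idle)
t=31: (idle)

context switches = 11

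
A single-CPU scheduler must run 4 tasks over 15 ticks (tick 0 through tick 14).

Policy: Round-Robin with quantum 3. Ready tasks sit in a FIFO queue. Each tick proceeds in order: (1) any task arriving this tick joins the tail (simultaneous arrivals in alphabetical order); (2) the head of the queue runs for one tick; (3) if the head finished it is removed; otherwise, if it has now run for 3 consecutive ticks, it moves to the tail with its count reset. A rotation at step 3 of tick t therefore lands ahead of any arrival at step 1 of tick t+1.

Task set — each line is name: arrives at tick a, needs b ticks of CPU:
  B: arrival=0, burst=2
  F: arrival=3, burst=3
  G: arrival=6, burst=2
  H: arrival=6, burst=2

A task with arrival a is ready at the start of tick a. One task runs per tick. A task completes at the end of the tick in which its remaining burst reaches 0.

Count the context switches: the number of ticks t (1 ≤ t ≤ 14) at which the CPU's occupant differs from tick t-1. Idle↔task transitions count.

t=0: queue=[B] q_used=0 → run B
t=1: queue=[B] q_used=1 → run B
t=2: (idle)
t=3: queue=[F] q_used=0 → run F
t=4: queue=[F] q_used=1 → run F
t=5: queue=[F] q_used=2 → run F
t=6: queue=[G,H] q_used=0 → run G
t=7: queue=[G,H] q_used=1 → run G
t=8: queue=[H] q_used=0 → run H
t=9: queue=[H] q_used=1 → run H
t=10: (idle)
t=11: (idle)
t=12: (idle)
t=13: (idle)
t=14: (idle)

context switches = 5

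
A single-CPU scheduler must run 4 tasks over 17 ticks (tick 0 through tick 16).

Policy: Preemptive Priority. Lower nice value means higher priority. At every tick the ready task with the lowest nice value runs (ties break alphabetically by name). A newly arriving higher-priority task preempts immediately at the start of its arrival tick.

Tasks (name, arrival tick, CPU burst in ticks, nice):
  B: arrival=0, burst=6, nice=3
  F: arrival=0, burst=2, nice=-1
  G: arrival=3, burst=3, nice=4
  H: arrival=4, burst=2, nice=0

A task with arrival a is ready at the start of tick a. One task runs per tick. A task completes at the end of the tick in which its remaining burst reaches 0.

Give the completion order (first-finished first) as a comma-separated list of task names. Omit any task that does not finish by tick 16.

completion order = F, H, B, G

t=0: ready={B,F} → run F
t=1: ready={B,F} → run F
t=2: ready={B} → run B
t=3: ready={B,G} → run B
t=4: ready={B,G,H} → run H
t=5: ready={B,G,H} → run H
t=6: ready={B,G} → run B
t=7: ready={B,G} → run B
t=8: ready={B,G} → run B
t=9: ready={B,G} → run B
t=10: ready={G} → run G
t=11: ready={G} → run G
t=12: ready={G} → run G
t=13: (idle)
t=14: (idle)
t=15: (idle)
t=16: (idle)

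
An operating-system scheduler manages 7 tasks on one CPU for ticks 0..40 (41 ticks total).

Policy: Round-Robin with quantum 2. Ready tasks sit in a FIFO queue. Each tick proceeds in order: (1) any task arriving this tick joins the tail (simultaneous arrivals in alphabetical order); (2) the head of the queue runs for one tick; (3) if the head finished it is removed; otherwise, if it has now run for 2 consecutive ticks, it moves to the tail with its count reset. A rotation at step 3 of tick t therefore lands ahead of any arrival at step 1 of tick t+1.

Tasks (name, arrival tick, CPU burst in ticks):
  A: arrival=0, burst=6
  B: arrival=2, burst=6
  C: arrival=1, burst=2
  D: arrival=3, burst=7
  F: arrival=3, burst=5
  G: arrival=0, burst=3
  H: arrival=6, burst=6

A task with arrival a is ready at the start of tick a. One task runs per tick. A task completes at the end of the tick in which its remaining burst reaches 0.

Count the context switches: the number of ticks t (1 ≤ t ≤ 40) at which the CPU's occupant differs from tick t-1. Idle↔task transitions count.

t=0: queue=[A,G] q_used=0 → run A
t=1: queue=[A,G,C] q_used=1 → run A
t=2: queue=[G,C,A,B] q_used=0 → run G
t=3: queue=[G,C,A,B,D,F] q_used=1 → run G
t=4: queue=[C,A,B,D,F,G] q_used=0 → run C
t=5: queue=[C,A,B,D,F,G] q_used=1 → run C
t=6: queue=[A,B,D,F,G,H] q_used=0 → run A
t=7: queue=[A,B,D,F,G,H] q_used=1 → run A
t=8: queue=[B,D,F,G,H,A] q_used=0 → run B
t=9: queue=[B,D,F,G,H,A] q_used=1 → run B
t=10: queue=[D,F,G,H,A,B] q_used=0 → run D
t=11: queue=[D,F,G,H,A,B] q_used=1 → run D
t=12: queue=[F,G,H,A,B,D] q_used=0 → run F
t=13: queue=[F,G,H,A,B,D] q_used=1 → run F
t=14: queue=[G,H,A,B,D,F] q_used=0 → run G
t=15: queue=[H,A,B,D,F] q_used=0 → run H
t=16: queue=[H,A,B,D,F] q_used=1 → run H
t=17: queue=[A,B,D,F,H] q_used=0 → run A
t=18: queue=[A,B,D,F,H] q_used=1 → run A
t=19: queue=[B,D,F,H] q_used=0 → run B
t=20: queue=[B,D,F,H] q_used=1 → run B
t=21: queue=[D,F,H,B] q_used=0 → run D
t=22: queue=[D,F,H,B] q_used=1 → run D
t=23: queue=[F,H,B,D] q_used=0 → run F
t=24: queue=[F,H,B,D] q_used=1 → run F
t=25: queue=[H,B,D,F] q_used=0 → run H
t=26: queue=[H,B,D,F] q_used=1 → run H
t=27: queue=[B,D,F,H] q_used=0 → run B
t=28: queue=[B,D,F,H] q_used=1 → run B
t=29: queue=[D,F,H] q_used=0 → run D
t=30: queue=[D,F,H] q_used=1 → run D
t=31: queue=[F,H,D] q_used=0 → run F
t=32: queue=[H,D] q_used=0 → run H
t=33: queue=[H,D] q_used=1 → run H
t=34: queue=[D] q_used=0 → run D
t=35: (idle)
t=36: (idle)
t=37: (idle)
t=38: (idle)
t=39: (idle)
t=40: (idle)

context switches = 19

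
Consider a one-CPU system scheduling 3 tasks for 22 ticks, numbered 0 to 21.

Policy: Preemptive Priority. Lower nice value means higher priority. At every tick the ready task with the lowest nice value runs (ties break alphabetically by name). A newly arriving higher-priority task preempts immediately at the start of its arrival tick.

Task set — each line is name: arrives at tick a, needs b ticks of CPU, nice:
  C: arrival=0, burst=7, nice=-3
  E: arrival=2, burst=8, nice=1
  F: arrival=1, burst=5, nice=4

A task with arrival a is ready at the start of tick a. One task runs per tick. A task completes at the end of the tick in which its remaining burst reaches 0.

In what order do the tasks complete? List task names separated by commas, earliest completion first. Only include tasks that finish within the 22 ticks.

t=0: ready={C} → run C
t=1: ready={C,F} → run C
t=2: ready={C,E,F} → run C
t=3: ready={C,E,F} → run C
t=4: ready={C,E,F} → run C
t=5: ready={C,E,F} → run C
t=6: ready={C,E,F} → run C
t=7: ready={E,F} → run E
t=8: ready={E,F} → run E
t=9: ready={E,F} → run E
t=10: ready={E,F} → run E
t=11: ready={E,F} → run E
t=12: ready={E,F} → run E
t=13: ready={E,F} → run E
t=14: ready={E,F} → run E
t=15: ready={F} → run F
t=16: ready={F} → run F
t=17: ready={F} → run F
t=18: ready={F} → run F
t=19: ready={F} → run F
t=20: (idle)
t=21: (idle)

completion order = C, E, F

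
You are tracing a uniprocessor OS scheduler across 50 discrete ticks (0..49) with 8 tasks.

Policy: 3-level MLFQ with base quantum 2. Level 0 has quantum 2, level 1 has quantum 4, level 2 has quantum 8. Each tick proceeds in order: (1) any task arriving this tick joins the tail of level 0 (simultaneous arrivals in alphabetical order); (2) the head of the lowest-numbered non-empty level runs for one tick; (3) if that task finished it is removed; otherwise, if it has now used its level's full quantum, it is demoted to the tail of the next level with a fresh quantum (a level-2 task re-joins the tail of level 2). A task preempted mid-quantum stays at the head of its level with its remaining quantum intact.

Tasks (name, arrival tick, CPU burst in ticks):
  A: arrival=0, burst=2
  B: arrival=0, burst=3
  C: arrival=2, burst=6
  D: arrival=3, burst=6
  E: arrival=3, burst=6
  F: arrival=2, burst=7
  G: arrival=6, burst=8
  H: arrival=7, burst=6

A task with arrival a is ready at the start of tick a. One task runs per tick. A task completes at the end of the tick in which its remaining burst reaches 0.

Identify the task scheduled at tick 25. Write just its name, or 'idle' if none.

running at tick 25 = D

t=0: L0/L1/L2 = AB/-/- → run A
t=1: L0/L1/L2 = AB/-/- → run A
t=2: L0/L1/L2 = BCF/-/- → run B
t=3: L0/L1/L2 = BCFDE/-/- → run B
t=4: L0/L1/L2 = CFDE/B/- → run C
t=5: L0/L1/L2 = CFDE/B/- → run C
t=6: L0/L1/L2 = FDEG/BC/- → run F
t=7: L0/L1/L2 = FDEGH/BC/- → run F
t=8: L0/L1/L2 = DEGH/BCF/- → run D
t=9: L0/L1/L2 = DEGH/BCF/- → run D
t=10: L0/L1/L2 = EGH/BCFD/- → run E
t=11: L0/L1/L2 = EGH/BCFD/- → run E
t=12: L0/L1/L2 = GH/BCFDE/- → run G
t=13: L0/L1/L2 = GH/BCFDE/- → run G
t=14: L0/L1/L2 = H/BCFDEG/- → run H
t=15: L0/L1/L2 = H/BCFDEG/- → run H
t=16: L0/L1/L2 = -/BCFDEGH/- → run B
t=17: L0/L1/L2 = -/CFDEGH/- → run C
t=18: L0/L1/L2 = -/CFDEGH/- → run C
t=19: L0/L1/L2 = -/CFDEGH/- → run C
t=20: L0/L1/L2 = -/CFDEGH/- → run C
t=21: L0/L1/L2 = -/FDEGH/- → run F
t=22: L0/L1/L2 = -/FDEGH/- → run F
t=23: L0/L1/L2 = -/FDEGH/- → run F
t=24: L0/L1/L2 = -/FDEGH/- → run F
t=25: L0/L1/L2 = -/DEGH/F → run D
t=26: L0/L1/L2 = -/DEGH/F → run D
t=27: L0/L1/L2 = -/DEGH/F → run D
t=28: L0/L1/L2 = -/DEGH/F → run D
t=29: L0/L1/L2 = -/EGH/F → run E
t=30: L0/L1/L2 = -/EGH/F → run E
t=31: L0/L1/L2 = -/EGH/F → run E
t=32: L0/L1/L2 = -/EGH/F → run E
t=33: L0/L1/L2 = -/GH/F → run G
t=34: L0/L1/L2 = -/GH/F → run G
t=35: L0/L1/L2 = -/GH/F → run G
t=36: L0/L1/L2 = -/GH/F → run G
t=37: L0/L1/L2 = -/H/FG → run H
t=38: L0/L1/L2 = -/H/FG → run H
t=39: L0/L1/L2 = -/H/FG → run H
t=40: L0/L1/L2 = -/H/FG → run H
t=41: L0/L1/L2 = -/-/FG → run F
t=42: L0/L1/L2 = -/-/G → run G
t=43: L0/L1/L2 = -/-/G → run G
t=44: (idle)
t=45: (idle)
t=46: (idle)
t=47: (idle)
t=48: (idle)
t=49: (idle)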